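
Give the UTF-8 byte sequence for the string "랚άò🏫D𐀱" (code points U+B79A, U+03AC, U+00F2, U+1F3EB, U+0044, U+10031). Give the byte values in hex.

U+B79A: 3-byte form → EB 9E 9A.
U+03AC: 2-byte form → CE AC.
U+00F2: 2-byte form → C3 B2.
U+1F3EB: 4-byte form → F0 9F 8F AB.
U+0044: 1-byte form → 44.
U+10031: 4-byte form → F0 90 80 B1.
Concatenated (16 bytes): EB 9E 9A CE AC C3 B2 F0 9F 8F AB 44 F0 90 80 B1.

EB 9E 9A CE AC C3 B2 F0 9F 8F AB 44 F0 90 80 B1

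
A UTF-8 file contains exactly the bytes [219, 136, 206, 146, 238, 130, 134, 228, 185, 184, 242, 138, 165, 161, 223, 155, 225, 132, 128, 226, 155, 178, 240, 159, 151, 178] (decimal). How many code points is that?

9

Byte at offset 0: 0xDB = 11011011 → 2-byte char (#1). Advance 2.
Byte at offset 2: 0xCE = 11001110 → 2-byte char (#2). Advance 2.
Byte at offset 4: 0xEE = 11101110 → 3-byte char (#3). Advance 3.
Byte at offset 7: 0xE4 = 11100100 → 3-byte char (#4). Advance 3.
Byte at offset 10: 0xF2 = 11110010 → 4-byte char (#5). Advance 4.
Byte at offset 14: 0xDF = 11011111 → 2-byte char (#6). Advance 2.
Byte at offset 16: 0xE1 = 11100001 → 3-byte char (#7). Advance 3.
Byte at offset 19: 0xE2 = 11100010 → 3-byte char (#8). Advance 3.
Byte at offset 22: 0xF0 = 11110000 → 4-byte char (#9). Advance 4.
Reached end at offset 26 after 9 code points.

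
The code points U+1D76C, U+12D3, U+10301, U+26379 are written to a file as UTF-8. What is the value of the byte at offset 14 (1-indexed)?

1-indexed offset 14 is 0-indexed offset 13.
U+1D76C → 4-byte form F0 9D 9D AC at offsets 0–3.
U+12D3 → 3-byte form E1 8B 93 at offsets 4–6.
U+10301 → 4-byte form F0 90 8C 81 at offsets 7–10.
U+26379 → 4-byte form F0 A6 8D B9 at offsets 11–14.
Offset 13 falls in char 4's range; it's byte 3 of F0 A6 8D B9 = 0x8D.

0x8D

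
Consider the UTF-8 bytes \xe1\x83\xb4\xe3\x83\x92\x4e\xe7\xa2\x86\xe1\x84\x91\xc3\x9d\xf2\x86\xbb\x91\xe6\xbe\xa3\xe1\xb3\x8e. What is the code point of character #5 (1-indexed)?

U+1111

Offset 0: leading byte 0xE1 = 11100001 → 3-byte char #1 = E1 83 B4.
Offset 3: leading byte 0xE3 = 11100011 → 3-byte char #2 = E3 83 92.
Offset 6: leading byte 0x4E = 01001110 → 1-byte char #3 = 4E.
Offset 7: leading byte 0xE7 = 11100111 → 3-byte char #4 = E7 A2 86.
Offset 10: leading byte 0xE1 = 11100001 → 3-byte char #5 = E1 84 91.
Leading byte 0xE1 = 11100001 matches 1110xxxx → 3-byte sequence.
Byte 1: 0xE1 = 11100001, payload 0001 (4 bits).
Byte 2: 0x84 = 10000100 (10xxxxxx ✓), payload 000100.
Byte 3: 0x91 = 10010001 (10xxxxxx ✓), payload 010001.
Concatenate: 0001000100010001 = 0x1111 (16 bits → U+1111).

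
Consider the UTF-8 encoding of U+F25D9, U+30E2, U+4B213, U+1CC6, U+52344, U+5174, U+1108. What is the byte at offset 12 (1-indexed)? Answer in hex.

0xE1

1-indexed offset 12 is 0-indexed offset 11.
U+F25D9 → 4-byte form F3 B2 97 99 at offsets 0–3.
U+30E2 → 3-byte form E3 83 A2 at offsets 4–6.
U+4B213 → 4-byte form F1 8B 88 93 at offsets 7–10.
U+1CC6 → 3-byte form E1 B3 86 at offsets 11–13.
Offset 11 falls in char 4's range; it's byte 1 of E1 B3 86 = 0xE1.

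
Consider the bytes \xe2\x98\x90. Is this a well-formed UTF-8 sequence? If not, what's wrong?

Leading byte 0xE2 = 11100010 → 3-byte form.
Continuation bytes 0x98=10011000, 0x90=10010000 all match 10xxxxxx.
Decoded value 0x2610 is ≥ 0x800 (shortest form) and not a surrogate.

valid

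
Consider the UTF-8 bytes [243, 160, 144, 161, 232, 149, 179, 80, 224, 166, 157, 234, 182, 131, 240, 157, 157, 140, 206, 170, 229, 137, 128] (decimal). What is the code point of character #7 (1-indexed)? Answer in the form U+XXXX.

U+03AA

Offset 0: leading byte 0xF3 = 11110011 → 4-byte char #1 = F3 A0 90 A1.
Offset 4: leading byte 0xE8 = 11101000 → 3-byte char #2 = E8 95 B3.
Offset 7: leading byte 0x50 = 01010000 → 1-byte char #3 = 50.
Offset 8: leading byte 0xE0 = 11100000 → 3-byte char #4 = E0 A6 9D.
Offset 11: leading byte 0xEA = 11101010 → 3-byte char #5 = EA B6 83.
Offset 14: leading byte 0xF0 = 11110000 → 4-byte char #6 = F0 9D 9D 8C.
Offset 18: leading byte 0xCE = 11001110 → 2-byte char #7 = CE AA.
Leading byte 0xCE = 11001110 matches 110xxxxx → 2-byte sequence.
Byte 1: 0xCE = 11001110, payload 01110 (5 bits).
Byte 2: 0xAA = 10101010 (10xxxxxx ✓), payload 101010.
Concatenate: 01110101010 = 0x3AA (11 bits → U+03AA).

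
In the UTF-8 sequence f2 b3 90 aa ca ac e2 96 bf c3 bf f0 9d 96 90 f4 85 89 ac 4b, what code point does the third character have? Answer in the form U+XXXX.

U+25BF

Offset 0: leading byte 0xF2 = 11110010 → 4-byte char #1 = F2 B3 90 AA.
Offset 4: leading byte 0xCA = 11001010 → 2-byte char #2 = CA AC.
Offset 6: leading byte 0xE2 = 11100010 → 3-byte char #3 = E2 96 BF.
Leading byte 0xE2 = 11100010 matches 1110xxxx → 3-byte sequence.
Byte 1: 0xE2 = 11100010, payload 0010 (4 bits).
Byte 2: 0x96 = 10010110 (10xxxxxx ✓), payload 010110.
Byte 3: 0xBF = 10111111 (10xxxxxx ✓), payload 111111.
Concatenate: 0010010110111111 = 0x25BF (16 bits → U+25BF).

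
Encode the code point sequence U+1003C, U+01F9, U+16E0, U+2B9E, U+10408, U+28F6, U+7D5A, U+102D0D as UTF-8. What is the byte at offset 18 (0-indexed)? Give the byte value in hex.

0xB6

U+1003C → 4-byte form F0 90 80 BC at offsets 0–3.
U+01F9 → 2-byte form C7 B9 at offsets 4–5.
U+16E0 → 3-byte form E1 9B A0 at offsets 6–8.
U+2B9E → 3-byte form E2 AE 9E at offsets 9–11.
U+10408 → 4-byte form F0 90 90 88 at offsets 12–15.
U+28F6 → 3-byte form E2 A3 B6 at offsets 16–18.
Offset 18 falls in char 6's range; it's byte 3 of E2 A3 B6 = 0xB6.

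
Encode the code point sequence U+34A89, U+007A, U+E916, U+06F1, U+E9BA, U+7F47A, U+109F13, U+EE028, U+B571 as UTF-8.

F0 B4 AA 89 7A EE A4 96 DB B1 EE A6 BA F1 BF 91 BA F4 89 BC 93 F3 AE 80 A8 EB 95 B1

U+34A89: 4-byte form → F0 B4 AA 89.
U+007A: 1-byte form → 7A.
U+E916: 3-byte form → EE A4 96.
U+06F1: 2-byte form → DB B1.
U+E9BA: 3-byte form → EE A6 BA.
U+7F47A: 4-byte form → F1 BF 91 BA.
U+109F13: 4-byte form → F4 89 BC 93.
U+EE028: 4-byte form → F3 AE 80 A8.
U+B571: 3-byte form → EB 95 B1.
Concatenated (28 bytes): F0 B4 AA 89 7A EE A4 96 DB B1 EE A6 BA F1 BF 91 BA F4 89 BC 93 F3 AE 80 A8 EB 95 B1.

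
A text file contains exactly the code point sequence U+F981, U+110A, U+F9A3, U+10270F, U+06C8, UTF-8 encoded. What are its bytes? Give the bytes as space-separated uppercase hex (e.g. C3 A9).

U+F981: 3-byte form → EF A6 81.
U+110A: 3-byte form → E1 84 8A.
U+F9A3: 3-byte form → EF A6 A3.
U+10270F: 4-byte form → F4 82 9C 8F.
U+06C8: 2-byte form → DB 88.
Concatenated (15 bytes): EF A6 81 E1 84 8A EF A6 A3 F4 82 9C 8F DB 88.

EF A6 81 E1 84 8A EF A6 A3 F4 82 9C 8F DB 88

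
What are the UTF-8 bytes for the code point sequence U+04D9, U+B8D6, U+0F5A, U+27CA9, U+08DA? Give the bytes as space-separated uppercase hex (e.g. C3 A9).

U+04D9: 2-byte form → D3 99.
U+B8D6: 3-byte form → EB A3 96.
U+0F5A: 3-byte form → E0 BD 9A.
U+27CA9: 4-byte form → F0 A7 B2 A9.
U+08DA: 3-byte form → E0 A3 9A.
Concatenated (15 bytes): D3 99 EB A3 96 E0 BD 9A F0 A7 B2 A9 E0 A3 9A.

D3 99 EB A3 96 E0 BD 9A F0 A7 B2 A9 E0 A3 9A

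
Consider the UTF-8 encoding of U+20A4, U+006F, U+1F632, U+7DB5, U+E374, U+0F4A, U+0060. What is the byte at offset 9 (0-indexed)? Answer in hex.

U+20A4 → 3-byte form E2 82 A4 at offsets 0–2.
U+006F → 1-byte form 6F at offsets 3–3.
U+1F632 → 4-byte form F0 9F 98 B2 at offsets 4–7.
U+7DB5 → 3-byte form E7 B6 B5 at offsets 8–10.
Offset 9 falls in char 4's range; it's byte 2 of E7 B6 B5 = 0xB6.

0xB6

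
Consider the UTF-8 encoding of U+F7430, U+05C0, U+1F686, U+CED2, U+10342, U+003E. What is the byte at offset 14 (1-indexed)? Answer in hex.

0xF0

1-indexed offset 14 is 0-indexed offset 13.
U+F7430 → 4-byte form F3 B7 90 B0 at offsets 0–3.
U+05C0 → 2-byte form D7 80 at offsets 4–5.
U+1F686 → 4-byte form F0 9F 9A 86 at offsets 6–9.
U+CED2 → 3-byte form EC BB 92 at offsets 10–12.
U+10342 → 4-byte form F0 90 8D 82 at offsets 13–16.
Offset 13 falls in char 5's range; it's byte 1 of F0 90 8D 82 = 0xF0.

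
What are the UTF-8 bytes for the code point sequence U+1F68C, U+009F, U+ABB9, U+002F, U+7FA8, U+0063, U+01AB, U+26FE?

U+1F68C: 4-byte form → F0 9F 9A 8C.
U+009F: 2-byte form → C2 9F.
U+ABB9: 3-byte form → EA AE B9.
U+002F: 1-byte form → 2F.
U+7FA8: 3-byte form → E7 BE A8.
U+0063: 1-byte form → 63.
U+01AB: 2-byte form → C6 AB.
U+26FE: 3-byte form → E2 9B BE.
Concatenated (19 bytes): F0 9F 9A 8C C2 9F EA AE B9 2F E7 BE A8 63 C6 AB E2 9B BE.

F0 9F 9A 8C C2 9F EA AE B9 2F E7 BE A8 63 C6 AB E2 9B BE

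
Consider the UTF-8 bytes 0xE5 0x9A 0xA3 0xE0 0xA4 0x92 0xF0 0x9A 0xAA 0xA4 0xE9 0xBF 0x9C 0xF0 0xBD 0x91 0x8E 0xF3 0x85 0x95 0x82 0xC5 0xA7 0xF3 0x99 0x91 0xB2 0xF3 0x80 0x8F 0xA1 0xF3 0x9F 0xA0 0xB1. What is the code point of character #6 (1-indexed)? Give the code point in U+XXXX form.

Offset 0: leading byte 0xE5 = 11100101 → 3-byte char #1 = E5 9A A3.
Offset 3: leading byte 0xE0 = 11100000 → 3-byte char #2 = E0 A4 92.
Offset 6: leading byte 0xF0 = 11110000 → 4-byte char #3 = F0 9A AA A4.
Offset 10: leading byte 0xE9 = 11101001 → 3-byte char #4 = E9 BF 9C.
Offset 13: leading byte 0xF0 = 11110000 → 4-byte char #5 = F0 BD 91 8E.
Offset 17: leading byte 0xF3 = 11110011 → 4-byte char #6 = F3 85 95 82.
Leading byte 0xF3 = 11110011 matches 11110xxx → 4-byte sequence.
Byte 1: 0xF3 = 11110011, payload 011 (3 bits).
Byte 2: 0x85 = 10000101 (10xxxxxx ✓), payload 000101.
Byte 3: 0x95 = 10010101 (10xxxxxx ✓), payload 010101.
Byte 4: 0x82 = 10000010 (10xxxxxx ✓), payload 000010.
Concatenate: 011000101010101000010 = 0xC5542 (21 bits → U+C5542).

U+C5542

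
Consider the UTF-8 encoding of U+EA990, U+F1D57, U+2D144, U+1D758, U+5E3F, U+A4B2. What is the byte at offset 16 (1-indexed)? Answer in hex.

0x98

1-indexed offset 16 is 0-indexed offset 15.
U+EA990 → 4-byte form F3 AA A6 90 at offsets 0–3.
U+F1D57 → 4-byte form F3 B1 B5 97 at offsets 4–7.
U+2D144 → 4-byte form F0 AD 85 84 at offsets 8–11.
U+1D758 → 4-byte form F0 9D 9D 98 at offsets 12–15.
Offset 15 falls in char 4's range; it's byte 4 of F0 9D 9D 98 = 0x98.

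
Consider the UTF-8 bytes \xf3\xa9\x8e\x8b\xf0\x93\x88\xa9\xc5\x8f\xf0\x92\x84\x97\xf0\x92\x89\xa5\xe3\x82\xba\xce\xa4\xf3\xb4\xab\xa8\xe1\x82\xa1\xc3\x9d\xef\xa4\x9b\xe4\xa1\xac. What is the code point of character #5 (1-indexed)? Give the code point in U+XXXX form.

Offset 0: leading byte 0xF3 = 11110011 → 4-byte char #1 = F3 A9 8E 8B.
Offset 4: leading byte 0xF0 = 11110000 → 4-byte char #2 = F0 93 88 A9.
Offset 8: leading byte 0xC5 = 11000101 → 2-byte char #3 = C5 8F.
Offset 10: leading byte 0xF0 = 11110000 → 4-byte char #4 = F0 92 84 97.
Offset 14: leading byte 0xF0 = 11110000 → 4-byte char #5 = F0 92 89 A5.
Leading byte 0xF0 = 11110000 matches 11110xxx → 4-byte sequence.
Byte 1: 0xF0 = 11110000, payload 000 (3 bits).
Byte 2: 0x92 = 10010010 (10xxxxxx ✓), payload 010010.
Byte 3: 0x89 = 10001001 (10xxxxxx ✓), payload 001001.
Byte 4: 0xA5 = 10100101 (10xxxxxx ✓), payload 100101.
Concatenate: 000010010001001100101 = 0x12265 (21 bits → U+12265).

U+12265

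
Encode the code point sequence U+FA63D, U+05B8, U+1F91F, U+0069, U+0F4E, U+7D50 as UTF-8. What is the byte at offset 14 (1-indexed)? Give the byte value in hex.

1-indexed offset 14 is 0-indexed offset 13.
U+FA63D → 4-byte form F3 BA 98 BD at offsets 0–3.
U+05B8 → 2-byte form D6 B8 at offsets 4–5.
U+1F91F → 4-byte form F0 9F A4 9F at offsets 6–9.
U+0069 → 1-byte form 69 at offsets 10–10.
U+0F4E → 3-byte form E0 BD 8E at offsets 11–13.
Offset 13 falls in char 5's range; it's byte 3 of E0 BD 8E = 0x8E.

0x8E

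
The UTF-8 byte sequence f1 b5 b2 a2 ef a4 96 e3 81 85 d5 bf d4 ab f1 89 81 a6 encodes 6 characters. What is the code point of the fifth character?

U+052B

Offset 0: leading byte 0xF1 = 11110001 → 4-byte char #1 = F1 B5 B2 A2.
Offset 4: leading byte 0xEF = 11101111 → 3-byte char #2 = EF A4 96.
Offset 7: leading byte 0xE3 = 11100011 → 3-byte char #3 = E3 81 85.
Offset 10: leading byte 0xD5 = 11010101 → 2-byte char #4 = D5 BF.
Offset 12: leading byte 0xD4 = 11010100 → 2-byte char #5 = D4 AB.
Leading byte 0xD4 = 11010100 matches 110xxxxx → 2-byte sequence.
Byte 1: 0xD4 = 11010100, payload 10100 (5 bits).
Byte 2: 0xAB = 10101011 (10xxxxxx ✓), payload 101011.
Concatenate: 10100101011 = 0x52B (11 bits → U+052B).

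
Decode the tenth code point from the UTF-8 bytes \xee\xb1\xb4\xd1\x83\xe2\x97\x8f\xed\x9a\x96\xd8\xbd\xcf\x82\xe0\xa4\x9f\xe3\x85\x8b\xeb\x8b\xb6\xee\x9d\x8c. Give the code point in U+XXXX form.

Offset 0: leading byte 0xEE = 11101110 → 3-byte char #1 = EE B1 B4.
Offset 3: leading byte 0xD1 = 11010001 → 2-byte char #2 = D1 83.
Offset 5: leading byte 0xE2 = 11100010 → 3-byte char #3 = E2 97 8F.
Offset 8: leading byte 0xED = 11101101 → 3-byte char #4 = ED 9A 96.
Offset 11: leading byte 0xD8 = 11011000 → 2-byte char #5 = D8 BD.
Offset 13: leading byte 0xCF = 11001111 → 2-byte char #6 = CF 82.
Offset 15: leading byte 0xE0 = 11100000 → 3-byte char #7 = E0 A4 9F.
Offset 18: leading byte 0xE3 = 11100011 → 3-byte char #8 = E3 85 8B.
Offset 21: leading byte 0xEB = 11101011 → 3-byte char #9 = EB 8B B6.
Offset 24: leading byte 0xEE = 11101110 → 3-byte char #10 = EE 9D 8C.
Leading byte 0xEE = 11101110 matches 1110xxxx → 3-byte sequence.
Byte 1: 0xEE = 11101110, payload 1110 (4 bits).
Byte 2: 0x9D = 10011101 (10xxxxxx ✓), payload 011101.
Byte 3: 0x8C = 10001100 (10xxxxxx ✓), payload 001100.
Concatenate: 1110011101001100 = 0xE74C (16 bits → U+E74C).

U+E74C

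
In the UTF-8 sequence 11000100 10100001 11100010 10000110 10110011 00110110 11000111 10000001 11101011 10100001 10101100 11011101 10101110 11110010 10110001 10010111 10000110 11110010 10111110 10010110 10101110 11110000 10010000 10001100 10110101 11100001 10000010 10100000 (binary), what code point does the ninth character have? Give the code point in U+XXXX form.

Offset 0: leading byte 0xC4 = 11000100 → 2-byte char #1 = C4 A1.
Offset 2: leading byte 0xE2 = 11100010 → 3-byte char #2 = E2 86 B3.
Offset 5: leading byte 0x36 = 00110110 → 1-byte char #3 = 36.
Offset 6: leading byte 0xC7 = 11000111 → 2-byte char #4 = C7 81.
Offset 8: leading byte 0xEB = 11101011 → 3-byte char #5 = EB A1 AC.
Offset 11: leading byte 0xDD = 11011101 → 2-byte char #6 = DD AE.
Offset 13: leading byte 0xF2 = 11110010 → 4-byte char #7 = F2 B1 97 86.
Offset 17: leading byte 0xF2 = 11110010 → 4-byte char #8 = F2 BE 96 AE.
Offset 21: leading byte 0xF0 = 11110000 → 4-byte char #9 = F0 90 8C B5.
Leading byte 0xF0 = 11110000 matches 11110xxx → 4-byte sequence.
Byte 1: 0xF0 = 11110000, payload 000 (3 bits).
Byte 2: 0x90 = 10010000 (10xxxxxx ✓), payload 010000.
Byte 3: 0x8C = 10001100 (10xxxxxx ✓), payload 001100.
Byte 4: 0xB5 = 10110101 (10xxxxxx ✓), payload 110101.
Concatenate: 000010000001100110101 = 0x10335 (21 bits → U+10335).

U+10335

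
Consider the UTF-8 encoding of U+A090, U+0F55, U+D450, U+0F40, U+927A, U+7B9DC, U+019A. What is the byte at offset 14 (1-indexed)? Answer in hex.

1-indexed offset 14 is 0-indexed offset 13.
U+A090 → 3-byte form EA 82 90 at offsets 0–2.
U+0F55 → 3-byte form E0 BD 95 at offsets 3–5.
U+D450 → 3-byte form ED 91 90 at offsets 6–8.
U+0F40 → 3-byte form E0 BD 80 at offsets 9–11.
U+927A → 3-byte form E9 89 BA at offsets 12–14.
Offset 13 falls in char 5's range; it's byte 2 of E9 89 BA = 0x89.

0x89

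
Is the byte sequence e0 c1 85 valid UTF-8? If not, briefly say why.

Leading byte 0xE0 = 11100000 → 3-byte form.
Byte 2 is 0xC1 = 11000001, which is not 10xxxxxx — expected a continuation byte.

invalid (non-continuation byte where continuation expected)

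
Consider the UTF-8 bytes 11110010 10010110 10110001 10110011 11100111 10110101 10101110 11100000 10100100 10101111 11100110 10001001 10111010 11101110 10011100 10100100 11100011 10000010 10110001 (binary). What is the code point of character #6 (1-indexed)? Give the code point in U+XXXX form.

Offset 0: leading byte 0xF2 = 11110010 → 4-byte char #1 = F2 96 B1 B3.
Offset 4: leading byte 0xE7 = 11100111 → 3-byte char #2 = E7 B5 AE.
Offset 7: leading byte 0xE0 = 11100000 → 3-byte char #3 = E0 A4 AF.
Offset 10: leading byte 0xE6 = 11100110 → 3-byte char #4 = E6 89 BA.
Offset 13: leading byte 0xEE = 11101110 → 3-byte char #5 = EE 9C A4.
Offset 16: leading byte 0xE3 = 11100011 → 3-byte char #6 = E3 82 B1.
Leading byte 0xE3 = 11100011 matches 1110xxxx → 3-byte sequence.
Byte 1: 0xE3 = 11100011, payload 0011 (4 bits).
Byte 2: 0x82 = 10000010 (10xxxxxx ✓), payload 000010.
Byte 3: 0xB1 = 10110001 (10xxxxxx ✓), payload 110001.
Concatenate: 0011000010110001 = 0x30B1 (16 bits → U+30B1).

U+30B1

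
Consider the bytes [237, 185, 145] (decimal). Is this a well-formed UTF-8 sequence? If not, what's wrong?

Structurally a 3-byte sequence; payload = 0xDE51.
But 0xDE51 is in U+D800–U+DFFF, the surrogate range. Surrogates are not Unicode scalar values and are forbidden in UTF-8.

invalid (encodes a surrogate (U+D800–U+DFFF))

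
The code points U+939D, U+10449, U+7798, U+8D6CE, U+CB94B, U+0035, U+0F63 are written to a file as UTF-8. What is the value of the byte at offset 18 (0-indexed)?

U+939D → 3-byte form E9 8E 9D at offsets 0–2.
U+10449 → 4-byte form F0 90 91 89 at offsets 3–6.
U+7798 → 3-byte form E7 9E 98 at offsets 7–9.
U+8D6CE → 4-byte form F2 8D 9B 8E at offsets 10–13.
U+CB94B → 4-byte form F3 8B A5 8B at offsets 14–17.
U+0035 → 1-byte form 35 at offsets 18–18.
Offset 18 falls in char 6's range; it's byte 1 of 35 = 0x35.

0x35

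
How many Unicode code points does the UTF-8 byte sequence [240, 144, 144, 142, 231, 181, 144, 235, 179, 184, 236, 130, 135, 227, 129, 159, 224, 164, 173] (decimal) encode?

Byte at offset 0: 0xF0 = 11110000 → 4-byte char (#1). Advance 4.
Byte at offset 4: 0xE7 = 11100111 → 3-byte char (#2). Advance 3.
Byte at offset 7: 0xEB = 11101011 → 3-byte char (#3). Advance 3.
Byte at offset 10: 0xEC = 11101100 → 3-byte char (#4). Advance 3.
Byte at offset 13: 0xE3 = 11100011 → 3-byte char (#5). Advance 3.
Byte at offset 16: 0xE0 = 11100000 → 3-byte char (#6). Advance 3.
Reached end at offset 19 after 6 code points.

6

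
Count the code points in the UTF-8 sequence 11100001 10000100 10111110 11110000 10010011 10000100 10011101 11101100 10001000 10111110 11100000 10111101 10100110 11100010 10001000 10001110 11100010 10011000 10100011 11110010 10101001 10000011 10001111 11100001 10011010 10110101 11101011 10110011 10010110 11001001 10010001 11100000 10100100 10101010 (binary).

11

Byte at offset 0: 0xE1 = 11100001 → 3-byte char (#1). Advance 3.
Byte at offset 3: 0xF0 = 11110000 → 4-byte char (#2). Advance 4.
Byte at offset 7: 0xEC = 11101100 → 3-byte char (#3). Advance 3.
Byte at offset 10: 0xE0 = 11100000 → 3-byte char (#4). Advance 3.
Byte at offset 13: 0xE2 = 11100010 → 3-byte char (#5). Advance 3.
Byte at offset 16: 0xE2 = 11100010 → 3-byte char (#6). Advance 3.
Byte at offset 19: 0xF2 = 11110010 → 4-byte char (#7). Advance 4.
Byte at offset 23: 0xE1 = 11100001 → 3-byte char (#8). Advance 3.
Byte at offset 26: 0xEB = 11101011 → 3-byte char (#9). Advance 3.
Byte at offset 29: 0xC9 = 11001001 → 2-byte char (#10). Advance 2.
Byte at offset 31: 0xE0 = 11100000 → 3-byte char (#11). Advance 3.
Reached end at offset 34 after 11 code points.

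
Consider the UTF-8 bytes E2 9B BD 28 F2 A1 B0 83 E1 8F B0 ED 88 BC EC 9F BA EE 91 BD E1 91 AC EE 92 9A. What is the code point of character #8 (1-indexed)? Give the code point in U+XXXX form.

U+146C

Offset 0: leading byte 0xE2 = 11100010 → 3-byte char #1 = E2 9B BD.
Offset 3: leading byte 0x28 = 00101000 → 1-byte char #2 = 28.
Offset 4: leading byte 0xF2 = 11110010 → 4-byte char #3 = F2 A1 B0 83.
Offset 8: leading byte 0xE1 = 11100001 → 3-byte char #4 = E1 8F B0.
Offset 11: leading byte 0xED = 11101101 → 3-byte char #5 = ED 88 BC.
Offset 14: leading byte 0xEC = 11101100 → 3-byte char #6 = EC 9F BA.
Offset 17: leading byte 0xEE = 11101110 → 3-byte char #7 = EE 91 BD.
Offset 20: leading byte 0xE1 = 11100001 → 3-byte char #8 = E1 91 AC.
Leading byte 0xE1 = 11100001 matches 1110xxxx → 3-byte sequence.
Byte 1: 0xE1 = 11100001, payload 0001 (4 bits).
Byte 2: 0x91 = 10010001 (10xxxxxx ✓), payload 010001.
Byte 3: 0xAC = 10101100 (10xxxxxx ✓), payload 101100.
Concatenate: 0001010001101100 = 0x146C (16 bits → U+146C).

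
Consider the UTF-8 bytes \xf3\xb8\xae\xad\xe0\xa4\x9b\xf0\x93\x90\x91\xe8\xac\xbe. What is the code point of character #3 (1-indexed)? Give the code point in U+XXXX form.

Offset 0: leading byte 0xF3 = 11110011 → 4-byte char #1 = F3 B8 AE AD.
Offset 4: leading byte 0xE0 = 11100000 → 3-byte char #2 = E0 A4 9B.
Offset 7: leading byte 0xF0 = 11110000 → 4-byte char #3 = F0 93 90 91.
Leading byte 0xF0 = 11110000 matches 11110xxx → 4-byte sequence.
Byte 1: 0xF0 = 11110000, payload 000 (3 bits).
Byte 2: 0x93 = 10010011 (10xxxxxx ✓), payload 010011.
Byte 3: 0x90 = 10010000 (10xxxxxx ✓), payload 010000.
Byte 4: 0x91 = 10010001 (10xxxxxx ✓), payload 010001.
Concatenate: 000010011010000010001 = 0x13411 (21 bits → U+13411).

U+13411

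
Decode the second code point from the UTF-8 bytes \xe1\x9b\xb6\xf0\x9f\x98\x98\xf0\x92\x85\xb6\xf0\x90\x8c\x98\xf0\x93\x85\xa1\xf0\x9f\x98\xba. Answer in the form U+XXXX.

U+1F618

Offset 0: leading byte 0xE1 = 11100001 → 3-byte char #1 = E1 9B B6.
Offset 3: leading byte 0xF0 = 11110000 → 4-byte char #2 = F0 9F 98 98.
Leading byte 0xF0 = 11110000 matches 11110xxx → 4-byte sequence.
Byte 1: 0xF0 = 11110000, payload 000 (3 bits).
Byte 2: 0x9F = 10011111 (10xxxxxx ✓), payload 011111.
Byte 3: 0x98 = 10011000 (10xxxxxx ✓), payload 011000.
Byte 4: 0x98 = 10011000 (10xxxxxx ✓), payload 011000.
Concatenate: 000011111011000011000 = 0x1F618 (21 bits → U+1F618).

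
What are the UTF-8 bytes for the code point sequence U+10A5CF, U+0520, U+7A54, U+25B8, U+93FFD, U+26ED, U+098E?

F4 8A 97 8F D4 A0 E7 A9 94 E2 96 B8 F2 93 BF BD E2 9B AD E0 A6 8E

U+10A5CF: 4-byte form → F4 8A 97 8F.
U+0520: 2-byte form → D4 A0.
U+7A54: 3-byte form → E7 A9 94.
U+25B8: 3-byte form → E2 96 B8.
U+93FFD: 4-byte form → F2 93 BF BD.
U+26ED: 3-byte form → E2 9B AD.
U+098E: 3-byte form → E0 A6 8E.
Concatenated (22 bytes): F4 8A 97 8F D4 A0 E7 A9 94 E2 96 B8 F2 93 BF BD E2 9B AD E0 A6 8E.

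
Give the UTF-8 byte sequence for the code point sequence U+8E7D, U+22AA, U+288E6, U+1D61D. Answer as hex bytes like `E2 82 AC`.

E8 B9 BD E2 8A AA F0 A8 A3 A6 F0 9D 98 9D

U+8E7D: 3-byte form → E8 B9 BD.
U+22AA: 3-byte form → E2 8A AA.
U+288E6: 4-byte form → F0 A8 A3 A6.
U+1D61D: 4-byte form → F0 9D 98 9D.
Concatenated (14 bytes): E8 B9 BD E2 8A AA F0 A8 A3 A6 F0 9D 98 9D.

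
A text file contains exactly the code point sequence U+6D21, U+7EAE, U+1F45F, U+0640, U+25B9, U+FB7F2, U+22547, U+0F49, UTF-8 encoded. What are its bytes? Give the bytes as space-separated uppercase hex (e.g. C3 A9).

E6 B4 A1 E7 BA AE F0 9F 91 9F D9 80 E2 96 B9 F3 BB 9F B2 F0 A2 95 87 E0 BD 89

U+6D21: 3-byte form → E6 B4 A1.
U+7EAE: 3-byte form → E7 BA AE.
U+1F45F: 4-byte form → F0 9F 91 9F.
U+0640: 2-byte form → D9 80.
U+25B9: 3-byte form → E2 96 B9.
U+FB7F2: 4-byte form → F3 BB 9F B2.
U+22547: 4-byte form → F0 A2 95 87.
U+0F49: 3-byte form → E0 BD 89.
Concatenated (26 bytes): E6 B4 A1 E7 BA AE F0 9F 91 9F D9 80 E2 96 B9 F3 BB 9F B2 F0 A2 95 87 E0 BD 89.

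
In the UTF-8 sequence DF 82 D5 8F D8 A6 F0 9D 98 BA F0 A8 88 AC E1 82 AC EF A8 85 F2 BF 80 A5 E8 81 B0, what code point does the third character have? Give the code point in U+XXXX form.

Offset 0: leading byte 0xDF = 11011111 → 2-byte char #1 = DF 82.
Offset 2: leading byte 0xD5 = 11010101 → 2-byte char #2 = D5 8F.
Offset 4: leading byte 0xD8 = 11011000 → 2-byte char #3 = D8 A6.
Leading byte 0xD8 = 11011000 matches 110xxxxx → 2-byte sequence.
Byte 1: 0xD8 = 11011000, payload 11000 (5 bits).
Byte 2: 0xA6 = 10100110 (10xxxxxx ✓), payload 100110.
Concatenate: 11000100110 = 0x626 (11 bits → U+0626).

U+0626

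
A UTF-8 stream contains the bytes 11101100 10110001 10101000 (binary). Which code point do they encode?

U+CC68

Leading byte 0xEC = 11101100 matches 1110xxxx → 3-byte sequence.
Byte 1: 0xEC = 11101100, payload 1100 (4 bits).
Byte 2: 0xB1 = 10110001 (10xxxxxx ✓), payload 110001.
Byte 3: 0xA8 = 10101000 (10xxxxxx ✓), payload 101000.
Concatenate: 1100110001101000 = 0xCC68 (16 bits → U+CC68).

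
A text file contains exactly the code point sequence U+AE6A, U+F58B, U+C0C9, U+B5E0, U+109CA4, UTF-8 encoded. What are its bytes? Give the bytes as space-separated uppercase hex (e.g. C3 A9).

U+AE6A: 3-byte form → EA B9 AA.
U+F58B: 3-byte form → EF 96 8B.
U+C0C9: 3-byte form → EC 83 89.
U+B5E0: 3-byte form → EB 97 A0.
U+109CA4: 4-byte form → F4 89 B2 A4.
Concatenated (16 bytes): EA B9 AA EF 96 8B EC 83 89 EB 97 A0 F4 89 B2 A4.

EA B9 AA EF 96 8B EC 83 89 EB 97 A0 F4 89 B2 A4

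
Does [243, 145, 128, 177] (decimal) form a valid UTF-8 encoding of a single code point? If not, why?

valid

Leading byte 0xF3 = 11110011 → 4-byte form.
Continuation bytes 0x91=10010001, 0x80=10000000, 0xB1=10110001 all match 10xxxxxx.
Decoded value 0xD1031 is ≥ 0x10000 (shortest form) and not a surrogate.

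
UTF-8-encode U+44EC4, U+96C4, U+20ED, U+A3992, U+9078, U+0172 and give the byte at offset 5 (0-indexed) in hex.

U+44EC4 → 4-byte form F1 84 BB 84 at offsets 0–3.
U+96C4 → 3-byte form E9 9B 84 at offsets 4–6.
Offset 5 falls in char 2's range; it's byte 2 of E9 9B 84 = 0x9B.

0x9B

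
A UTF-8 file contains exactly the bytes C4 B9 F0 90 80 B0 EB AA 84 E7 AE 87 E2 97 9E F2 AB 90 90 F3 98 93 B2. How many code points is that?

7

Byte at offset 0: 0xC4 = 11000100 → 2-byte char (#1). Advance 2.
Byte at offset 2: 0xF0 = 11110000 → 4-byte char (#2). Advance 4.
Byte at offset 6: 0xEB = 11101011 → 3-byte char (#3). Advance 3.
Byte at offset 9: 0xE7 = 11100111 → 3-byte char (#4). Advance 3.
Byte at offset 12: 0xE2 = 11100010 → 3-byte char (#5). Advance 3.
Byte at offset 15: 0xF2 = 11110010 → 4-byte char (#6). Advance 4.
Byte at offset 19: 0xF3 = 11110011 → 4-byte char (#7). Advance 4.
Reached end at offset 23 after 7 code points.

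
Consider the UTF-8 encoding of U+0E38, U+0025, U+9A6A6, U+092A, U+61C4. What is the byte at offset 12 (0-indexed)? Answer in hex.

U+0E38 → 3-byte form E0 B8 B8 at offsets 0–2.
U+0025 → 1-byte form 25 at offsets 3–3.
U+9A6A6 → 4-byte form F2 9A 9A A6 at offsets 4–7.
U+092A → 3-byte form E0 A4 AA at offsets 8–10.
U+61C4 → 3-byte form E6 87 84 at offsets 11–13.
Offset 12 falls in char 5's range; it's byte 2 of E6 87 84 = 0x87.

0x87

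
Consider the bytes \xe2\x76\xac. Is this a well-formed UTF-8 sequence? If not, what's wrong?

invalid (non-continuation byte where continuation expected)

Leading byte 0xE2 = 11100010 → 3-byte form.
Byte 2 is 0x76 = 01110110, which is not 10xxxxxx — expected a continuation byte.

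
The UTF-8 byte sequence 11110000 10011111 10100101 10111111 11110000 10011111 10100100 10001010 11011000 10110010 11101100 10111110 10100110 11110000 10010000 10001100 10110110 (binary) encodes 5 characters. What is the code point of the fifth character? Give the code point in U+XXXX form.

U+10336

Offset 0: leading byte 0xF0 = 11110000 → 4-byte char #1 = F0 9F A5 BF.
Offset 4: leading byte 0xF0 = 11110000 → 4-byte char #2 = F0 9F A4 8A.
Offset 8: leading byte 0xD8 = 11011000 → 2-byte char #3 = D8 B2.
Offset 10: leading byte 0xEC = 11101100 → 3-byte char #4 = EC BE A6.
Offset 13: leading byte 0xF0 = 11110000 → 4-byte char #5 = F0 90 8C B6.
Leading byte 0xF0 = 11110000 matches 11110xxx → 4-byte sequence.
Byte 1: 0xF0 = 11110000, payload 000 (3 bits).
Byte 2: 0x90 = 10010000 (10xxxxxx ✓), payload 010000.
Byte 3: 0x8C = 10001100 (10xxxxxx ✓), payload 001100.
Byte 4: 0xB6 = 10110110 (10xxxxxx ✓), payload 110110.
Concatenate: 000010000001100110110 = 0x10336 (21 bits → U+10336).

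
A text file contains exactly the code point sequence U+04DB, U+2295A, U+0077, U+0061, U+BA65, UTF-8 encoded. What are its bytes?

U+04DB: 2-byte form → D3 9B.
U+2295A: 4-byte form → F0 A2 A5 9A.
U+0077: 1-byte form → 77.
U+0061: 1-byte form → 61.
U+BA65: 3-byte form → EB A9 A5.
Concatenated (11 bytes): D3 9B F0 A2 A5 9A 77 61 EB A9 A5.

D3 9B F0 A2 A5 9A 77 61 EB A9 A5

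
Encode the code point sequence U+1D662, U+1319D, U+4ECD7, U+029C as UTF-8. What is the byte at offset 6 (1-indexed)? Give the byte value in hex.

0x93

1-indexed offset 6 is 0-indexed offset 5.
U+1D662 → 4-byte form F0 9D 99 A2 at offsets 0–3.
U+1319D → 4-byte form F0 93 86 9D at offsets 4–7.
Offset 5 falls in char 2's range; it's byte 2 of F0 93 86 9D = 0x93.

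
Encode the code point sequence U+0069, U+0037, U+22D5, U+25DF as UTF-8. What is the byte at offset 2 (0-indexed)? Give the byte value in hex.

U+0069 → 1-byte form 69 at offsets 0–0.
U+0037 → 1-byte form 37 at offsets 1–1.
U+22D5 → 3-byte form E2 8B 95 at offsets 2–4.
Offset 2 falls in char 3's range; it's byte 1 of E2 8B 95 = 0xE2.

0xE2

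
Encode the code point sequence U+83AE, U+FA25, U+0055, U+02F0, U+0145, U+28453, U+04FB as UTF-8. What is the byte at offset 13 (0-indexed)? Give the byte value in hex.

0x91

U+83AE → 3-byte form E8 8E AE at offsets 0–2.
U+FA25 → 3-byte form EF A8 A5 at offsets 3–5.
U+0055 → 1-byte form 55 at offsets 6–6.
U+02F0 → 2-byte form CB B0 at offsets 7–8.
U+0145 → 2-byte form C5 85 at offsets 9–10.
U+28453 → 4-byte form F0 A8 91 93 at offsets 11–14.
Offset 13 falls in char 6's range; it's byte 3 of F0 A8 91 93 = 0x91.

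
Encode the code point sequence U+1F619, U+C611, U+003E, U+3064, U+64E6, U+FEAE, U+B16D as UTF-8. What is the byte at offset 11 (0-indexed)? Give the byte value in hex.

U+1F619 → 4-byte form F0 9F 98 99 at offsets 0–3.
U+C611 → 3-byte form EC 98 91 at offsets 4–6.
U+003E → 1-byte form 3E at offsets 7–7.
U+3064 → 3-byte form E3 81 A4 at offsets 8–10.
U+64E6 → 3-byte form E6 93 A6 at offsets 11–13.
Offset 11 falls in char 5's range; it's byte 1 of E6 93 A6 = 0xE6.

0xE6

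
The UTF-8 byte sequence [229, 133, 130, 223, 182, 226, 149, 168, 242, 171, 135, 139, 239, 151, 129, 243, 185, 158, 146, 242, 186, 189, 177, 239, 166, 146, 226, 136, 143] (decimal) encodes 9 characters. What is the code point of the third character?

U+2568

Offset 0: leading byte 0xE5 = 11100101 → 3-byte char #1 = E5 85 82.
Offset 3: leading byte 0xDF = 11011111 → 2-byte char #2 = DF B6.
Offset 5: leading byte 0xE2 = 11100010 → 3-byte char #3 = E2 95 A8.
Leading byte 0xE2 = 11100010 matches 1110xxxx → 3-byte sequence.
Byte 1: 0xE2 = 11100010, payload 0010 (4 bits).
Byte 2: 0x95 = 10010101 (10xxxxxx ✓), payload 010101.
Byte 3: 0xA8 = 10101000 (10xxxxxx ✓), payload 101000.
Concatenate: 0010010101101000 = 0x2568 (16 bits → U+2568).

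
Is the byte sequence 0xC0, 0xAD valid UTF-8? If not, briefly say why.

Leading byte 0xC0 = 11000000 → 2-byte form.
Continuation bytes all match 10xxxxxx. Payload decodes to 0x2D.
But 0x2D < 0x80, the minimum for a 2-byte sequence — this is an overlong encoding.

invalid (overlong encoding)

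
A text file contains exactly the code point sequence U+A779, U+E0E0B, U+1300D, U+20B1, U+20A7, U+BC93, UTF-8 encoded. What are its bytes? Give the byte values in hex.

U+A779: 3-byte form → EA 9D B9.
U+E0E0B: 4-byte form → F3 A0 B8 8B.
U+1300D: 4-byte form → F0 93 80 8D.
U+20B1: 3-byte form → E2 82 B1.
U+20A7: 3-byte form → E2 82 A7.
U+BC93: 3-byte form → EB B2 93.
Concatenated (20 bytes): EA 9D B9 F3 A0 B8 8B F0 93 80 8D E2 82 B1 E2 82 A7 EB B2 93.

EA 9D B9 F3 A0 B8 8B F0 93 80 8D E2 82 B1 E2 82 A7 EB B2 93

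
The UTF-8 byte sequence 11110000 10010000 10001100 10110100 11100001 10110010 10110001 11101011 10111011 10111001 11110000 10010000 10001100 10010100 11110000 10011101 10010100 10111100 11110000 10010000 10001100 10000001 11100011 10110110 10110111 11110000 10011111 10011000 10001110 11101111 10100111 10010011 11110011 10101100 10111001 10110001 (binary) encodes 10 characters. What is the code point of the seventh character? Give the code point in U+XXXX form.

U+3DB7

Offset 0: leading byte 0xF0 = 11110000 → 4-byte char #1 = F0 90 8C B4.
Offset 4: leading byte 0xE1 = 11100001 → 3-byte char #2 = E1 B2 B1.
Offset 7: leading byte 0xEB = 11101011 → 3-byte char #3 = EB BB B9.
Offset 10: leading byte 0xF0 = 11110000 → 4-byte char #4 = F0 90 8C 94.
Offset 14: leading byte 0xF0 = 11110000 → 4-byte char #5 = F0 9D 94 BC.
Offset 18: leading byte 0xF0 = 11110000 → 4-byte char #6 = F0 90 8C 81.
Offset 22: leading byte 0xE3 = 11100011 → 3-byte char #7 = E3 B6 B7.
Leading byte 0xE3 = 11100011 matches 1110xxxx → 3-byte sequence.
Byte 1: 0xE3 = 11100011, payload 0011 (4 bits).
Byte 2: 0xB6 = 10110110 (10xxxxxx ✓), payload 110110.
Byte 3: 0xB7 = 10110111 (10xxxxxx ✓), payload 110111.
Concatenate: 0011110110110111 = 0x3DB7 (16 bits → U+3DB7).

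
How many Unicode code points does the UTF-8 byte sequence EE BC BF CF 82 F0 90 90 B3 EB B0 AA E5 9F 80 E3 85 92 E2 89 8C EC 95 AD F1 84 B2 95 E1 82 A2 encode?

10

Byte at offset 0: 0xEE = 11101110 → 3-byte char (#1). Advance 3.
Byte at offset 3: 0xCF = 11001111 → 2-byte char (#2). Advance 2.
Byte at offset 5: 0xF0 = 11110000 → 4-byte char (#3). Advance 4.
Byte at offset 9: 0xEB = 11101011 → 3-byte char (#4). Advance 3.
Byte at offset 12: 0xE5 = 11100101 → 3-byte char (#5). Advance 3.
Byte at offset 15: 0xE3 = 11100011 → 3-byte char (#6). Advance 3.
Byte at offset 18: 0xE2 = 11100010 → 3-byte char (#7). Advance 3.
Byte at offset 21: 0xEC = 11101100 → 3-byte char (#8). Advance 3.
Byte at offset 24: 0xF1 = 11110001 → 4-byte char (#9). Advance 4.
Byte at offset 28: 0xE1 = 11100001 → 3-byte char (#10). Advance 3.
Reached end at offset 31 after 10 code points.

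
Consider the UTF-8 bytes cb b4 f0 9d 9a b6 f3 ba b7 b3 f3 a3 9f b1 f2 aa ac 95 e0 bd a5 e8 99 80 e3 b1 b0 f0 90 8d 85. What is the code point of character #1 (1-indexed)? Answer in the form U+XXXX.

U+02F4

Offset 0: leading byte 0xCB = 11001011 → 2-byte char #1 = CB B4.
Leading byte 0xCB = 11001011 matches 110xxxxx → 2-byte sequence.
Byte 1: 0xCB = 11001011, payload 01011 (5 bits).
Byte 2: 0xB4 = 10110100 (10xxxxxx ✓), payload 110100.
Concatenate: 01011110100 = 0x2F4 (11 bits → U+02F4).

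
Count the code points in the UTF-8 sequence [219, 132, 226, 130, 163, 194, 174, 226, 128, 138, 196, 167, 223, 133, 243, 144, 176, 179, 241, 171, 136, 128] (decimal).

8

Byte at offset 0: 0xDB = 11011011 → 2-byte char (#1). Advance 2.
Byte at offset 2: 0xE2 = 11100010 → 3-byte char (#2). Advance 3.
Byte at offset 5: 0xC2 = 11000010 → 2-byte char (#3). Advance 2.
Byte at offset 7: 0xE2 = 11100010 → 3-byte char (#4). Advance 3.
Byte at offset 10: 0xC4 = 11000100 → 2-byte char (#5). Advance 2.
Byte at offset 12: 0xDF = 11011111 → 2-byte char (#6). Advance 2.
Byte at offset 14: 0xF3 = 11110011 → 4-byte char (#7). Advance 4.
Byte at offset 18: 0xF1 = 11110001 → 4-byte char (#8). Advance 4.
Reached end at offset 22 after 8 code points.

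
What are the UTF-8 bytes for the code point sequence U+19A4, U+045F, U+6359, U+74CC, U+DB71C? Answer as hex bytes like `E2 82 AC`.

U+19A4: 3-byte form → E1 A6 A4.
U+045F: 2-byte form → D1 9F.
U+6359: 3-byte form → E6 8D 99.
U+74CC: 3-byte form → E7 93 8C.
U+DB71C: 4-byte form → F3 9B 9C 9C.
Concatenated (15 bytes): E1 A6 A4 D1 9F E6 8D 99 E7 93 8C F3 9B 9C 9C.

E1 A6 A4 D1 9F E6 8D 99 E7 93 8C F3 9B 9C 9C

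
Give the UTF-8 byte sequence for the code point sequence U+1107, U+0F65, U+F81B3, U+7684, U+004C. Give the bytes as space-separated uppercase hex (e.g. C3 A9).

E1 84 87 E0 BD A5 F3 B8 86 B3 E7 9A 84 4C

U+1107: 3-byte form → E1 84 87.
U+0F65: 3-byte form → E0 BD A5.
U+F81B3: 4-byte form → F3 B8 86 B3.
U+7684: 3-byte form → E7 9A 84.
U+004C: 1-byte form → 4C.
Concatenated (14 bytes): E1 84 87 E0 BD A5 F3 B8 86 B3 E7 9A 84 4C.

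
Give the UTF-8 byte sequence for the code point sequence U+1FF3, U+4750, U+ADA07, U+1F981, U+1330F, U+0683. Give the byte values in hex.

E1 BF B3 E4 9D 90 F2 AD A8 87 F0 9F A6 81 F0 93 8C 8F DA 83

U+1FF3: 3-byte form → E1 BF B3.
U+4750: 3-byte form → E4 9D 90.
U+ADA07: 4-byte form → F2 AD A8 87.
U+1F981: 4-byte form → F0 9F A6 81.
U+1330F: 4-byte form → F0 93 8C 8F.
U+0683: 2-byte form → DA 83.
Concatenated (20 bytes): E1 BF B3 E4 9D 90 F2 AD A8 87 F0 9F A6 81 F0 93 8C 8F DA 83.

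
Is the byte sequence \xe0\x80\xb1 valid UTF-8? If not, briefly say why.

Leading byte 0xE0 = 11100000 → 3-byte form.
Continuation bytes all match 10xxxxxx. Payload decodes to 0x31.
But 0x31 < 0x800, the minimum for a 3-byte sequence — this is an overlong encoding.

invalid (overlong encoding)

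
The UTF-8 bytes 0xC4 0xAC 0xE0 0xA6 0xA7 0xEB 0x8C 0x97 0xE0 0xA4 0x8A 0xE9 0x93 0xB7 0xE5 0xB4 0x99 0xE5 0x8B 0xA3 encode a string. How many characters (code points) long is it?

7

Byte at offset 0: 0xC4 = 11000100 → 2-byte char (#1). Advance 2.
Byte at offset 2: 0xE0 = 11100000 → 3-byte char (#2). Advance 3.
Byte at offset 5: 0xEB = 11101011 → 3-byte char (#3). Advance 3.
Byte at offset 8: 0xE0 = 11100000 → 3-byte char (#4). Advance 3.
Byte at offset 11: 0xE9 = 11101001 → 3-byte char (#5). Advance 3.
Byte at offset 14: 0xE5 = 11100101 → 3-byte char (#6). Advance 3.
Byte at offset 17: 0xE5 = 11100101 → 3-byte char (#7). Advance 3.
Reached end at offset 20 after 7 code points.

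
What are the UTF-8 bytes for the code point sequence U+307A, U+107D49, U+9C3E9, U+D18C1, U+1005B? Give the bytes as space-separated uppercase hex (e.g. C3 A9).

E3 81 BA F4 87 B5 89 F2 9C 8F A9 F3 91 A3 81 F0 90 81 9B

U+307A: 3-byte form → E3 81 BA.
U+107D49: 4-byte form → F4 87 B5 89.
U+9C3E9: 4-byte form → F2 9C 8F A9.
U+D18C1: 4-byte form → F3 91 A3 81.
U+1005B: 4-byte form → F0 90 81 9B.
Concatenated (19 bytes): E3 81 BA F4 87 B5 89 F2 9C 8F A9 F3 91 A3 81 F0 90 81 9B.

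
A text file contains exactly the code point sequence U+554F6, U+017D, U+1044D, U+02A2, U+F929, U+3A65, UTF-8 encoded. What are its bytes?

F1 95 93 B6 C5 BD F0 90 91 8D CA A2 EF A4 A9 E3 A9 A5

U+554F6: 4-byte form → F1 95 93 B6.
U+017D: 2-byte form → C5 BD.
U+1044D: 4-byte form → F0 90 91 8D.
U+02A2: 2-byte form → CA A2.
U+F929: 3-byte form → EF A4 A9.
U+3A65: 3-byte form → E3 A9 A5.
Concatenated (18 bytes): F1 95 93 B6 C5 BD F0 90 91 8D CA A2 EF A4 A9 E3 A9 A5.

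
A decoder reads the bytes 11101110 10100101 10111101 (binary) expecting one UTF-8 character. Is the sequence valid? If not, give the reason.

valid

Leading byte 0xEE = 11101110 → 3-byte form.
Continuation bytes 0xA5=10100101, 0xBD=10111101 all match 10xxxxxx.
Decoded value 0xE97D is ≥ 0x800 (shortest form) and not a surrogate.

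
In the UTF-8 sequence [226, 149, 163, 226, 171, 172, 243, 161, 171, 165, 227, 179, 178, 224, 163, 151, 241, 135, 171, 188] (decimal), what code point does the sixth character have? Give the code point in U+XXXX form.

U+47AFC

Offset 0: leading byte 0xE2 = 11100010 → 3-byte char #1 = E2 95 A3.
Offset 3: leading byte 0xE2 = 11100010 → 3-byte char #2 = E2 AB AC.
Offset 6: leading byte 0xF3 = 11110011 → 4-byte char #3 = F3 A1 AB A5.
Offset 10: leading byte 0xE3 = 11100011 → 3-byte char #4 = E3 B3 B2.
Offset 13: leading byte 0xE0 = 11100000 → 3-byte char #5 = E0 A3 97.
Offset 16: leading byte 0xF1 = 11110001 → 4-byte char #6 = F1 87 AB BC.
Leading byte 0xF1 = 11110001 matches 11110xxx → 4-byte sequence.
Byte 1: 0xF1 = 11110001, payload 001 (3 bits).
Byte 2: 0x87 = 10000111 (10xxxxxx ✓), payload 000111.
Byte 3: 0xAB = 10101011 (10xxxxxx ✓), payload 101011.
Byte 4: 0xBC = 10111100 (10xxxxxx ✓), payload 111100.
Concatenate: 001000111101011111100 = 0x47AFC (21 bits → U+47AFC).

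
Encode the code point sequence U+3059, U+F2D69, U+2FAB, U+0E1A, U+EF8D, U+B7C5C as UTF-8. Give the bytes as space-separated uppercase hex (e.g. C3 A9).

E3 81 99 F3 B2 B5 A9 E2 BE AB E0 B8 9A EE BE 8D F2 B7 B1 9C

U+3059: 3-byte form → E3 81 99.
U+F2D69: 4-byte form → F3 B2 B5 A9.
U+2FAB: 3-byte form → E2 BE AB.
U+0E1A: 3-byte form → E0 B8 9A.
U+EF8D: 3-byte form → EE BE 8D.
U+B7C5C: 4-byte form → F2 B7 B1 9C.
Concatenated (20 bytes): E3 81 99 F3 B2 B5 A9 E2 BE AB E0 B8 9A EE BE 8D F2 B7 B1 9C.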